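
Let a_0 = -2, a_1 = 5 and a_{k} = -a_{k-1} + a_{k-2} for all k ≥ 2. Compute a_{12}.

The ordinary generating function has denominator 1 + t - t^2.
Iterating the recurrence: a_0,…,a_{12} = -2, 5, -7, 12, -19, 31, -50, 81, -131, 212, -343, 555, -898.

-898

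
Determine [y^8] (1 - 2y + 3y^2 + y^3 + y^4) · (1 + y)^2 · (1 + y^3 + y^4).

9

(1 - 2y + 3y^2 + y^3 + y^4) has coefficients 1,-2,3,1,1 for degrees 0…4.
(1 + y)^2 has coefficients 1,2,1,0,0,0,0,0,0 for degrees 0…8.
Finally multiplying by (1 + y^3 + y^4), the product of all factors after the first has coefficients 1,2,1,1,3,3,1,0,0 for degrees 0…8.
[y^8] = 1·0 − 2·0 + 3·1 + 1·3 + 1·3 = 9.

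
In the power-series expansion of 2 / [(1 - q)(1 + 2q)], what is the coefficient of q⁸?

342

Partial fractions give a closed form: a_n = (2/3)·1^n + (4/3)·(-2)^n.
At n = 8: a_8 = 342.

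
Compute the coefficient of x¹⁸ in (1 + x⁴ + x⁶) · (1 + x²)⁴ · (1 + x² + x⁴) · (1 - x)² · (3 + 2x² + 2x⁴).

149

(1 + x⁴ + x⁶) has coefficients 1,0,0,0,1,0,1 for degrees 0…6.
(1 + x²)⁴ has coefficients 1,0,4,0,6,0,4,0,1,0,0,0,0,0,0,0,0,0,0 for degrees 0…18.
Multiplying by (1 + x² + x⁴) gives running coefficients 1,0,5,0,11,0,14,0,11,0,5,0,1,0,0,0,0,0,0 for degrees 0…18.
Multiplying by (1 - x)² gives running coefficients 1,-2,6,-10,16,-22,25,-28,25,-22,16,-10,6,-2,1,0,0,0,0 for degrees 0…18.
Finally multiplying by (3 + 2x² + 2x⁴), the product of all factors after the first has coefficients 3,-6,20,-34,62,-90,119,-148,157,-166,148,-130,100,-70,47,-24,14,-4,2 for degrees 0…18.
[x¹⁸] = 1·2 + 1·47 + 1·100 = 149.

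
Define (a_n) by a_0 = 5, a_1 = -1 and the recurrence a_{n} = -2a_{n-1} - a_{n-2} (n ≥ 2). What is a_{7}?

23

The ordinary generating function has denominator 1 + 2q + q^2.
Iterating the recurrence: a_0,…,a_{7} = 5, -1, -3, 7, -11, 15, -19, 23.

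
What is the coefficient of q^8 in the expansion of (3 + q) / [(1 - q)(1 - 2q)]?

The denominator gives the recurrence a_n = 3a_(n−1) − 2a_(n−2) for n ≥ 2; the numerator fixes a_0 = 3, a_1 = 10.
Iterating: 3, 10, 24, 52, 108, 220, 444, 892, 1788, so a_8 = 1788.

1788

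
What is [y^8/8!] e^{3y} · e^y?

The EGF product rule gives c_8 = Σ_{k_1+k_2=8} C(8; k_1,k_2) · ∏ g_i(k_i), where e^{3y} gives (3)^k; e^y gives (1)^k.
g_1(k) for k = 0…8: 1, 3, 9, 27, 81, 243, 729, 2187, 6561.
g_2(k) for k = 0…8: 1, 1, 1, 1, 1, 1, 1, 1, 1.
c_8 = Σ_k C(8,k)·g_1(k)·g_2(8−k) = 1·1·1 + 8·3·1 + 28·9·1 + 56·27·1 + 70·81·1 + 56·243·1 + 28·729·1 + 8·2187·1 + 1·6561·1 = 1 + 24 + 252 + 1512 + 5670 + 13608 + 20412 + 17496 + 6561 = 65536.

65536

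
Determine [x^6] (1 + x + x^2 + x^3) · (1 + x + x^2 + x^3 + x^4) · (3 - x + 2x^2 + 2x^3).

19

(1 + x + x^2 + x^3) has coefficients 1,1,1,1 for degrees 0…3.
(1 + x + x^2 + x^3 + x^4) has coefficients 1,1,1,1,1,0,0 for degrees 0…6.
Finally multiplying by (3 - x + 2x^2 + 2x^3), the product of all factors after the first has coefficients 3,2,4,6,6,3,4 for degrees 0…6.
[x^6] = 1·4 + 1·3 + 1·6 + 1·6 = 19.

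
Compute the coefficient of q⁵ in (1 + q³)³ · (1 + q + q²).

3

(1 + q³)³ has coefficients 1,0,0,3,0,0 for degrees 0…5.
(1 + q + q²) has coefficients 1,1,1,0,0,0 for degrees 0…5.
[q⁵] = 1·0 + 3·1 = 3.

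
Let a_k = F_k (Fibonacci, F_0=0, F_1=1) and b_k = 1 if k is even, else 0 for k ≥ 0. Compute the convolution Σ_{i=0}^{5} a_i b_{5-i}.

8

The convolution is the x^5 coefficient of A(x)B(x).
Σ = 0·0 + 1·1 + 1·0 + 2·1 + 3·0 + 5·1 = 8.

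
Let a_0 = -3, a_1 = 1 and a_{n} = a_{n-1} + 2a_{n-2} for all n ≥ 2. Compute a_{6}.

The ordinary generating function has denominator 1 - y - 2y^2.
Iterating the recurrence: a_0,…,a_{6} = -3, 1, -5, -3, -13, -19, -45.

-45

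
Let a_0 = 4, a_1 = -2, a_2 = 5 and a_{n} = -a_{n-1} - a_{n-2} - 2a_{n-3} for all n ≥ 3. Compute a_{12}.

The ordinary generating function has denominator 1 + t + t^2 + 2t^3.
Iterating the recurrence: a_0,…,a_{12} = 4, -2, 5, -11, 10, -9, 21, -32, 29, -39, 74, -93, 97.

97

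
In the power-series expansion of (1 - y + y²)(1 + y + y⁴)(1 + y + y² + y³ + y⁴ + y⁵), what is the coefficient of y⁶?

2

(1 - y + y²) has coefficients 1,-1,1 for degrees 0…2.
(1 + y + y⁴) has coefficients 1,1,0,0,1,0,0 for degrees 0…6.
Finally multiplying by (1 + y + y² + y³ + y⁴ + y⁵), the product of all factors after the first has coefficients 1,2,2,2,3,3,2 for degrees 0…6.
[y⁶] = 1·2 − 1·3 + 1·3 = 2.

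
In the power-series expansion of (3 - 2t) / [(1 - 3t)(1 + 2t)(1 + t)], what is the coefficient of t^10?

Partial fractions give a closed form: a_n = (21/20)·3^n + (16/5)·(-2)^n + (-5/4)·(-1)^n.
At n = 10: a_10 = 65277.

65277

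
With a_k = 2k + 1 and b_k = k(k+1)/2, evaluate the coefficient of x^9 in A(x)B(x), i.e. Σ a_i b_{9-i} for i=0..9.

825

Write out a_i and b_{9-i} for i = 0,…,9 and sum the products.
Σ = 1·45 + 3·36 + 5·28 + 7·21 + 9·15 + 11·10 + 13·6 + 15·3 + 17·1 + 19·0 = 825.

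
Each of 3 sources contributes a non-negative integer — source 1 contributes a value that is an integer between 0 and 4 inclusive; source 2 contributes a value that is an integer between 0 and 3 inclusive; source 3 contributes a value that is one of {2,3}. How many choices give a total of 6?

The generating function for the choices is (1 + t + t² + t³ + t⁴)·(1 + t + t² + t³)·(t² + t³); the count is [t⁶].
(1 + t + t² + t³ + t⁴) has coefficients 1,1,1,1,1 for degrees 0…4.
(1 + t + t² + t³) has coefficients 1,1,1,1,0,0,0 for degrees 0…6.
Finally multiplying by (t² + t³), the product of all factors after the first has coefficients 0,0,1,2,2,2,1 for degrees 0…6.
[t⁶] = 1·1 + 1·2 + 1·2 + 1·2 + 1·1 = 8.

8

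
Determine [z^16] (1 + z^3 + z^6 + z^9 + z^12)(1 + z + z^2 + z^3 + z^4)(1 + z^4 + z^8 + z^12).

6

(1 + z^3 + z^6 + z^9 + z^12) has coefficients 1,0,0,1,0,0,1,0,0,1,0,0,1 for degrees 0…12.
(1 + z + z^2 + z^3 + z^4) has coefficients 1,1,1,1,1,0,0,0,0,0,0,0,0,0,0,0,0 for degrees 0…16.
Finally multiplying by (1 + z^4 + z^8 + z^12), the product of all factors after the first has coefficients 1,1,1,1,2,1,1,1,2,1,1,1,2,1,1,1,1 for degrees 0…16.
[z^16] = 1·1 + 1·1 + 1·1 + 1·1 + 1·2 = 6.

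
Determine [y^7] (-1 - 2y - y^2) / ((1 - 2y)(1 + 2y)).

The denominator gives the recurrence a_n = 4a_(n−2) for n ≥ 3; the numerator fixes a_0 = -1, a_1 = -2, a_2 = -5.
Iterating: -1, -2, -5, -8, -20, -32, -80, -128, so a_7 = -128.

-128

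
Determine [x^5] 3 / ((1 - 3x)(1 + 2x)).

Partial fractions give a closed form: a_n = (9/5)·3^n + (6/5)·(-2)^n.
At n = 5: a_5 = 399.

399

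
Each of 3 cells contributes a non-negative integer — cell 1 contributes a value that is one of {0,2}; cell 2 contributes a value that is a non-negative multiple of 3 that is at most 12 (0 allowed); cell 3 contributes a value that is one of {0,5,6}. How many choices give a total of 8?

The generating function for the choices is (1 + y^2)·(1 + y^3 + y^6 + y^9 + y^12)·(1 + y^5 + y^6); the count is [y^8].
(1 + y^2) has coefficients 1,0,1 for degrees 0…2.
(1 + y^3 + y^6 + y^9 + y^12) has coefficients 1,0,0,1,0,0,1,0,0 for degrees 0…8.
Finally multiplying by (1 + y^5 + y^6), the product of all factors after the first has coefficients 1,0,0,1,0,1,2,0,1 for degrees 0…8.
[y^8] = 1·1 + 1·2 = 3.

3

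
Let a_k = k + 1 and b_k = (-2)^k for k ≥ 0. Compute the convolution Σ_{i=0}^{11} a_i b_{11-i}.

-906

This is [x^11] in the product of the two ordinary generating functions.
Σ = 1·(-2048) + 2·1024 + 3·(-512) + 4·256 + 5·(-128) + 6·64 + 7·(-32) + 8·16 + 9·(-8) + 10·4 + 11·(-2) + 12·1 = -906.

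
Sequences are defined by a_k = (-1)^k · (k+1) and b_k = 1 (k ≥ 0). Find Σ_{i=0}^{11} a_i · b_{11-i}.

This is [x^11] in the product of the two ordinary generating functions.
Σ = 1·1 − 2·1 + 3·1 − 4·1 + 5·1 − 6·1 + 7·1 − 8·1 + 9·1 − 10·1 + 11·1 − 12·1 = -6.

-6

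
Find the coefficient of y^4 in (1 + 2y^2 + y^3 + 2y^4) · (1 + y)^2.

(1 + 2y^2 + y^3 + 2y^4) has coefficients 1,0,2,1,2 for degrees 0…4.
(1 + y)^2 has coefficients 1,2,1,0,0 for degrees 0…4.
[y^4] = 1·0 + 2·1 + 1·2 + 2·1 = 6.

6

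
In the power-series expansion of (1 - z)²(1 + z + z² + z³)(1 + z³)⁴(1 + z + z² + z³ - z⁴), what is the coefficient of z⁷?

(1 - z)² has coefficients 1,-2,1 for degrees 0…2.
(1 + z + z² + z³) has coefficients 1,1,1,1,0,0,0,0 for degrees 0…7.
Multiplying by (1 + z³)⁴ gives running coefficients 1,1,1,5,4,4,10,6 for degrees 0…7.
Finally multiplying by (1 + z + z² + z³ - z⁴), the product of all factors after the first has coefficients 1,2,3,8,10,13,22,19 for degrees 0…7.
[z⁷] = 1·19 − 2·22 + 1·13 = -12.

-12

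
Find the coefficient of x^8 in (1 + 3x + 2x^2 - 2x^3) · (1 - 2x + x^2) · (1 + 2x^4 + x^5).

9

(1 + 3x + 2x^2 - 2x^3) has coefficients 1,3,2,-2 for degrees 0…3.
(1 - 2x + x^2) has coefficients 1,-2,1,0,0,0,0,0,0 for degrees 0…8.
Finally multiplying by (1 + 2x^4 + x^5), the product of all factors after the first has coefficients 1,-2,1,0,2,-3,0,1,0 for degrees 0…8.
[x^8] = 1·0 + 3·1 + 2·0 − 2·(-3) = 9.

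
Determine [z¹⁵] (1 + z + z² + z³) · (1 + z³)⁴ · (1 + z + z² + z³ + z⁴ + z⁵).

(1 + z + z² + z³) has coefficients 1,1,1,1 for degrees 0…3.
(1 + z³)⁴ has coefficients 1,0,0,4,0,0,6,0,0,4,0,0,1,0,0,0 for degrees 0…15.
Finally multiplying by (1 + z + z² + z³ + z⁴ + z⁵), the product of all factors after the first has coefficients 1,1,1,5,5,5,10,10,10,10,10,10,5,5,5,1 for degrees 0…15.
[z¹⁵] = 1·1 + 1·5 + 1·5 + 1·5 = 16.

16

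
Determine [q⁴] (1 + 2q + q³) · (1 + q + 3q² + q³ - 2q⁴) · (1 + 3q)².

(1 + 2q + q³) has coefficients 1,2,0,1 for degrees 0…3.
(1 + q + 3q² + q³ - 2q⁴) has coefficients 1,1,3,1,-2 for degrees 0…4.
Finally multiplying by (1 + 3q)², the product of all factors after the first has coefficients 1,7,18,28,31 for degrees 0…4.
[q⁴] = 1·31 + 2·28 + 1·7 = 94.

94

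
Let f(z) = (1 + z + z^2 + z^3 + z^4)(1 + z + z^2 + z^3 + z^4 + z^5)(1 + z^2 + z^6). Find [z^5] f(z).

9

(1 + z + z^2 + z^3 + z^4) has coefficients 1,1,1,1,1 for degrees 0…4.
(1 + z + z^2 + z^3 + z^4 + z^5) has coefficients 1,1,1,1,1,1 for degrees 0…5.
Finally multiplying by (1 + z^2 + z^6), the product of all factors after the first has coefficients 1,1,2,2,2,2 for degrees 0…5.
[z^5] = 1·2 + 1·2 + 1·2 + 1·2 + 1·1 = 9.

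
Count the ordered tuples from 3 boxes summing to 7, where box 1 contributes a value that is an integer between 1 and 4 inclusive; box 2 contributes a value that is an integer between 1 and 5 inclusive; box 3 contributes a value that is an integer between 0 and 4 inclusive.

16

The generating function for the choices is (t + t^2 + t^3 + t^4)·(t + t^2 + t^3 + t^4 + t^5)·(1 + t + t^2 + t^3 + t^4); the count is [t^7].
(t + t^2 + t^3 + t^4) has coefficients 0,1,1,1,1 for degrees 0…4.
(t + t^2 + t^3 + t^4 + t^5) has coefficients 0,1,1,1,1,1,0,0 for degrees 0…7.
Finally multiplying by (1 + t + t^2 + t^3 + t^4), the product of all factors after the first has coefficients 0,1,2,3,4,5,4,3 for degrees 0…7.
[t^7] = 1·4 + 1·5 + 1·4 + 1·3 = 16.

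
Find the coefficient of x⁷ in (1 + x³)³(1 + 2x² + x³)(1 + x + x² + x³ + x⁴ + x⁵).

(1 + x³)³ has coefficients 1,0,0,3,0,0,3,0 for degrees 0…7.
(1 + 2x² + x³) has coefficients 1,0,2,1,0,0,0,0 for degrees 0…7.
Finally multiplying by (1 + x + x² + x³ + x⁴ + x⁵), the product of all factors after the first has coefficients 1,1,3,4,4,4,3,3 for degrees 0…7.
[x⁷] = 1·3 + 3·4 + 3·1 = 18.

18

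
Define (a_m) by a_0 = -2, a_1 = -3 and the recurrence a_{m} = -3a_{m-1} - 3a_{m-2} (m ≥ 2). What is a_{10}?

The ordinary generating function has denominator 1 + 3z + 3z^2.
Iterating the recurrence: a_0,…,a_{10} = -2, -3, 15, -36, 63, -81, 54, 81, -405, 972, -1701.

-1701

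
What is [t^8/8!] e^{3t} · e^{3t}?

The EGF product rule gives c_8 = Σ_{k_1+k_2=8} C(8; k_1,k_2) · ∏ g_i(k_i), where e^{3t} gives (3)^k; e^{3t} gives (3)^k.
g_1(k) for k = 0…8: 1, 3, 9, 27, 81, 243, 729, 2187, 6561.
g_2(k) for k = 0…8: 1, 3, 9, 27, 81, 243, 729, 2187, 6561.
c_8 = Σ_k C(8,k)·g_1(k)·g_2(8−k) = 1·1·6561 + 8·3·2187 + 28·9·729 + 56·27·243 + 70·81·81 + 56·243·27 + 28·729·9 + 8·2187·3 + 1·6561·1 = 6561 + 52488 + 183708 + 367416 + 459270 + 367416 + 183708 + 52488 + 6561 = 1679616.

1679616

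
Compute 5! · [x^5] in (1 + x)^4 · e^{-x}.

19

The EGF product rule gives c_5 = Σ_{k_1+k_2=5} C(5; k_1,k_2) · ∏ g_i(k_i), where (1+x)^4 gives the falling factorial (4)_k; e^{-x} gives (-1)^k.
g_1(k) for k = 0…5: 1, 4, 12, 24, 24, 0.
g_2(k) for k = 0…5: 1, -1, 1, -1, 1, -1.
c_5 = Σ_k C(5,k)·g_1(k)·g_2(5−k) = 1·1·(-1) + 5·4·1 + 10·12·(-1) + 10·24·1 + 5·24·(-1) = −1 + 20 − 120 + 240 − 120 = 19.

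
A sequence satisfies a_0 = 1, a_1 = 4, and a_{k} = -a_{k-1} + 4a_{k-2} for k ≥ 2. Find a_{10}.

-7056

The ordinary generating function has denominator 1 + t - 4t^2.
Iterating the recurrence: a_0,…,a_{10} = 1, 4, 0, 16, -16, 80, -144, 464, -1040, 2896, -7056.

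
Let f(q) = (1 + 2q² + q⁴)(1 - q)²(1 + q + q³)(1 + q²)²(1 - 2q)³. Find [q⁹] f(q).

(1 + 2q² + q⁴) has coefficients 1,0,2,0,1 for degrees 0…4.
(1 - q)² has coefficients 1,-2,1,0,0,0,0,0,0,0 for degrees 0…9.
Multiplying by (1 + q + q³) gives running coefficients 1,-1,-1,2,-2,1,0,0,0,0 for degrees 0…9.
Multiplying by (1 + q²)² gives running coefficients 1,-1,1,0,-3,4,-5,4,-2,1 for degrees 0…9.
Finally multiplying by (1 - 2q)³, the product of all factors after the first has coefficients 1,-7,19,-26,17,14,-65,106,-118,101 for degrees 0…9.
[q⁹] = 1·101 + 2·106 + 1·14 = 327.

327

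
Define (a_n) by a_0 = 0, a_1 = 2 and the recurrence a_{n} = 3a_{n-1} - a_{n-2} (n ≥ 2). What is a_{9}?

The ordinary generating function has denominator 1 - 3z + z^2.
Iterating the recurrence: a_0,…,a_{9} = 0, 2, 6, 16, 42, 110, 288, 754, 1974, 5168.

5168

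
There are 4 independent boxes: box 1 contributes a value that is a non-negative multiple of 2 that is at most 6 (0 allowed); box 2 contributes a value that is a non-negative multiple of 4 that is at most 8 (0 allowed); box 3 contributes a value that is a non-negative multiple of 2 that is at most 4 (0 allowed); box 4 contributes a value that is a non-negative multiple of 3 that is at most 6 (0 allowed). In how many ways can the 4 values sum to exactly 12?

10

The generating function for the choices is (1 + z² + z⁴ + z⁶)·(1 + z⁴ + z⁸)·(1 + z² + z⁴)·(1 + z³ + z⁶); the count is [z¹²].
(1 + z² + z⁴ + z⁶) has coefficients 1,0,1,0,1,0,1 for degrees 0…6.
(1 + z⁴ + z⁸) has coefficients 1,0,0,0,1,0,0,0,1,0,0,0,0 for degrees 0…12.
Multiplying by (1 + z² + z⁴) gives running coefficients 1,0,1,0,2,0,1,0,2,0,1,0,1 for degrees 0…12.
Finally multiplying by (1 + z³ + z⁶), the product of all factors after the first has coefficients 1,0,1,1,2,1,2,2,3,1,3,2,2 for degrees 0…12.
[z¹²] = 1·2 + 1·3 + 1·3 + 1·2 = 10.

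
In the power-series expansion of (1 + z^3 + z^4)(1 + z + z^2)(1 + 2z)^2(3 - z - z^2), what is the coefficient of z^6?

(1 + z^3 + z^4) has coefficients 1,0,0,1,1 for degrees 0…4.
(1 + z + z^2) has coefficients 1,1,1,0,0,0,0 for degrees 0…6.
Multiplying by (1 + 2z)^2 gives running coefficients 1,5,9,8,4,0,0 for degrees 0…6.
Finally multiplying by (3 - z - z^2), the product of all factors after the first has coefficients 3,14,21,10,-5,-12,-4 for degrees 0…6.
[z^6] = 1·(-4) + 1·10 + 1·21 = 27.

27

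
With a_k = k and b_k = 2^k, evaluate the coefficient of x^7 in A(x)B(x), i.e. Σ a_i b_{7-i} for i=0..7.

Write out a_i and b_{7-i} for i = 0,…,7 and sum the products.
Σ = 0·128 + 1·64 + 2·32 + 3·16 + 4·8 + 5·4 + 6·2 + 7·1 = 247.

247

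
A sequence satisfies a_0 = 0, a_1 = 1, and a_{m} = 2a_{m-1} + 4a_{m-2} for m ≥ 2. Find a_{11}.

The ordinary generating function has denominator 1 - 2q - 4q^2.
Iterating the recurrence: a_0,…,a_{11} = 0, 1, 2, 8, 24, 80, 256, 832, 2688, 8704, 28160, 91136.

91136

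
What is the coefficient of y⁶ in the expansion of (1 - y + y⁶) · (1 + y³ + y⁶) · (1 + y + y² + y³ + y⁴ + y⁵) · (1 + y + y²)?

1

(1 - y + y⁶) has coefficients 1,-1,0,0,0,0,1 for degrees 0…6.
(1 + y³ + y⁶) has coefficients 1,0,0,1,0,0,1 for degrees 0…6.
Multiplying by (1 + y + y² + y³ + y⁴ + y⁵) gives running coefficients 1,1,1,2,2,2,2 for degrees 0…6.
Finally multiplying by (1 + y + y²), the product of all factors after the first has coefficients 1,2,3,4,5,6,6 for degrees 0…6.
[y⁶] = 1·6 − 1·6 + 1·1 = 1.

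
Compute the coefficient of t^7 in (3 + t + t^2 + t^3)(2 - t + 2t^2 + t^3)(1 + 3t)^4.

(3 + t + t^2 + t^3) has coefficients 3,1,1,1 for degrees 0…3.
(2 - t + 2t^2 + t^3) has coefficients 2,-1,2,1,0,0,0,0 for degrees 0…7.
Finally multiplying by (1 + 3t)^4, the product of all factors after the first has coefficients 2,23,98,187,174,189,270,81 for degrees 0…7.
[t^7] = 3·81 + 1·270 + 1·189 + 1·174 = 876.

876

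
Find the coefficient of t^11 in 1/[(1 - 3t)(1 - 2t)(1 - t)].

788970

The denominator gives the recurrence a_n = 6a_(n−1) − 11a_(n−2) + 6a_(n−3) for n ≥ 3; the numerator fixes a_0 = 1, a_1 = 6, a_2 = 25.
Iterating: 1, 6, 25, 90, 301, 966, 3025, 9330, 28501, 86526, 261625, 788970, so a_11 = 788970.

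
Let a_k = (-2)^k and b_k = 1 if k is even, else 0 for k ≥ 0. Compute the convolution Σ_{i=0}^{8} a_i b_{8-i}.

This is [x^8] in the product of the two ordinary generating functions.
Σ = 1·1 − 2·0 + 4·1 − 8·0 + 16·1 − 32·0 + 64·1 − 128·0 + 256·1 = 341.

341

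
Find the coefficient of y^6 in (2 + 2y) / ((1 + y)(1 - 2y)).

128

The denominator gives the recurrence a_n = a_(n−1) + 2a_(n−2) for n ≥ 2; the numerator fixes a_0 = 2, a_1 = 4.
Iterating: 2, 4, 8, 16, 32, 64, 128, so a_6 = 128.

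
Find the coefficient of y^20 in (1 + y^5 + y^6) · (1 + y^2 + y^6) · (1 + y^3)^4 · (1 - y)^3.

(1 + y^5 + y^6) has coefficients 1,0,0,0,0,1,1 for degrees 0…6.
(1 + y^2 + y^6) has coefficients 1,0,1,0,0,0,1,0,0,0,0,0,0,0,0,0,0,0,0,0,0 for degrees 0…20.
Multiplying by (1 + y^3)^4 gives running coefficients 1,0,1,4,0,4,7,0,6,8,0,4,7,0,1,4,0,0,1,0,0 for degrees 0…20.
Finally multiplying by (1 - y)^3, the product of all factors after the first has coefficients 1,-3,4,0,-9,15,-9,-9,23,-17,-6,22,-13,-9,18,-6,-9,11,-3,-3,3 for degrees 0…20.
[y^20] = 1·3 + 1·(-6) + 1·18 = 15.

15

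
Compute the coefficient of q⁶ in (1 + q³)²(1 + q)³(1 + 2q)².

(1 + q³)² has coefficients 1,0,0,2,0,0,1 for degrees 0…6.
(1 + q)³ has coefficients 1,3,3,1,0,0,0 for degrees 0…6.
Finally multiplying by (1 + 2q)², the product of all factors after the first has coefficients 1,7,19,25,16,4,0 for degrees 0…6.
[q⁶] = 1·0 + 2·25 + 1·1 = 51.

51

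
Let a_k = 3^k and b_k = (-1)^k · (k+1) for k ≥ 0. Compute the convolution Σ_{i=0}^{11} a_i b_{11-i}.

99642

The convolution is the x^11 coefficient of A(x)B(x).
Σ = 1·(-12) + 3·11 + 9·(-10) + 27·9 + 81·(-8) + 243·7 + 729·(-6) + 2187·5 + 6561·(-4) + 19683·3 + 59049·(-2) + 177147·1 = 99642.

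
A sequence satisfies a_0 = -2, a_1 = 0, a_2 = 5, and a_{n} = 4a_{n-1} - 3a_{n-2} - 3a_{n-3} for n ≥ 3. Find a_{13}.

The ordinary generating function has denominator 1 - 4x + 3x^2 + 3x^3.
Iterating the recurrence: a_0,…,a_{13} = -2, 0, 5, 26, 89, 263, 707, 1772, 4178, 9275, 19250, 36641, 60989, 76283.

76283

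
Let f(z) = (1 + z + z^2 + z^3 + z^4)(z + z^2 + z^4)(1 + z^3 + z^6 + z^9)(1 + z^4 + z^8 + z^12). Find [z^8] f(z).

(1 + z + z^2 + z^3 + z^4) has coefficients 1,1,1,1,1 for degrees 0…4.
(z + z^2 + z^4) has coefficients 0,1,1,0,1,0,0,0,0 for degrees 0…8.
Multiplying by (1 + z^3 + z^6 + z^9) gives running coefficients 0,1,1,0,2,1,0,2,1 for degrees 0…8.
Finally multiplying by (1 + z^4 + z^8 + z^12), the product of all factors after the first has coefficients 0,1,1,0,2,2,1,2,3 for degrees 0…8.
[z^8] = 1·3 + 1·2 + 1·1 + 1·2 + 1·2 = 10.

10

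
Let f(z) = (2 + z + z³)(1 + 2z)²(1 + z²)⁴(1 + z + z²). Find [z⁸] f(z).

252

(2 + z + z³) has coefficients 2,1,0,1 for degrees 0…3.
(1 + 2z)² has coefficients 1,4,4,0,0,0,0,0,0 for degrees 0…8.
Multiplying by (1 + z²)⁴ gives running coefficients 1,4,8,16,22,24,28,16,17 for degrees 0…8.
Finally multiplying by (1 + z + z²), the product of all factors after the first has coefficients 1,5,13,28,46,62,74,68,61 for degrees 0…8.
[z⁸] = 2·61 + 1·68 + 1·62 = 252.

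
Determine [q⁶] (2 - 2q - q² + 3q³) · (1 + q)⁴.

11

(2 - 2q - q² + 3q³) has coefficients 2,-2,-1,3 for degrees 0…3.
(1 + q)⁴ has coefficients 1,4,6,4,1,0,0 for degrees 0…6.
[q⁶] = 2·0 − 2·0 − 1·1 + 3·4 = 11.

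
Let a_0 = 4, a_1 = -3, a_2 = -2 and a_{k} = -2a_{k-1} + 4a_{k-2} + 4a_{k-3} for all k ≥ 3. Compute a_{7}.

848

The ordinary generating function has denominator 1 + 2t - 4t^2 - 4t^3.
Iterating the recurrence: a_0,…,a_{7} = 4, -3, -2, 8, -36, 96, -304, 848.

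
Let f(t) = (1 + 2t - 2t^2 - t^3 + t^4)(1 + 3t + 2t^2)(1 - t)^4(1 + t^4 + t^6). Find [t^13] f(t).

(1 + 2t - 2t^2 - t^3 + t^4) has coefficients 1,2,-2,-1,1 for degrees 0…4.
(1 + 3t + 2t^2) has coefficients 1,3,2,0,0,0,0,0,0,0,0,0,0,0 for degrees 0…13.
Multiplying by (1 - t)^4 gives running coefficients 1,-1,-4,6,1,-5,2,0,0,0,0,0,0,0 for degrees 0…13.
Finally multiplying by (1 + t^4 + t^6), the product of all factors after the first has coefficients 1,-1,-4,6,2,-6,-1,5,-3,1,3,-5,2,0 for degrees 0…13.
[t^13] = 1·0 + 2·2 − 2·(-5) − 1·3 + 1·1 = 12.

12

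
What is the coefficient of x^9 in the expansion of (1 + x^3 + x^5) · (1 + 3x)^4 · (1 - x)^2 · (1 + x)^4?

(1 + x^3 + x^5) has coefficients 1,0,0,1,0,1 for degrees 0…5.
(1 + 3x)^4 has coefficients 1,12,54,108,81,0,0,0,0,0 for degrees 0…9.
Multiplying by (1 - x)^2 gives running coefficients 1,10,31,12,-81,-54,81,0,0,0 for degrees 0…9.
Finally multiplying by (1 + x)^4, the product of all factors after the first has coefficients 1,14,77,200,194,-172,-542,-312,189,270 for degrees 0…9.
[x^9] = 1·270 + 1·(-542) + 1·194 = -78.

-78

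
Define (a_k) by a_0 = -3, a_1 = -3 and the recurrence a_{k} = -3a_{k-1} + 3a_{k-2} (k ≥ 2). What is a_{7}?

-1539

The ordinary generating function has denominator 1 + 3x - 3x^2.
Iterating the recurrence: a_0,…,a_{7} = -3, -3, 0, -9, 27, -108, 405, -1539.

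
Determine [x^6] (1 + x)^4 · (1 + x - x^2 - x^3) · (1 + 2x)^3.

(1 + x)^4 has coefficients 1,4,6,4,1 for degrees 0…4.
(1 + x - x^2 - x^3) has coefficients 1,1,-1,-1,0,0,0 for degrees 0…6.
Finally multiplying by (1 + 2x)^3, the product of all factors after the first has coefficients 1,7,17,13,-10,-20,-8 for degrees 0…6.
[x^6] = 1·(-8) + 4·(-20) + 6·(-10) + 4·13 + 1·17 = -79.

-79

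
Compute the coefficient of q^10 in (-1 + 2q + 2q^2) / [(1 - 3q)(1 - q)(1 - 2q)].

Partial fractions give a closed form: a_n = (-1/2)·3^n + (3/2)·1^n + (-2)·2^n.
At n = 10: a_10 = -31571.

-31571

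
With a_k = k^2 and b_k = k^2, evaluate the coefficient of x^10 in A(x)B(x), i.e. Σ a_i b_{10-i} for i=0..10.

The convolution is the x^10 coefficient of A(x)B(x).
Σ = 0·100 + 1·81 + 4·64 + 9·49 + 16·36 + 25·25 + 36·16 + 49·9 + 64·4 + 81·1 + 100·0 = 3333.

3333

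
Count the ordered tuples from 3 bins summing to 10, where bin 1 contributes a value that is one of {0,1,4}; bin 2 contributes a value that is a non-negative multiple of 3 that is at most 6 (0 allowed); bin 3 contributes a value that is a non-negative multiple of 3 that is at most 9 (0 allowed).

The generating function for the choices is (1 + z + z⁴)·(1 + z³ + z⁶)·(1 + z³ + z⁶ + z⁹); the count is [z¹⁰].
(1 + z + z⁴) has coefficients 1,1,0,0,1 for degrees 0…4.
(1 + z³ + z⁶) has coefficients 1,0,0,1,0,0,1,0,0,0,0 for degrees 0…10.
Finally multiplying by (1 + z³ + z⁶ + z⁹), the product of all factors after the first has coefficients 1,0,0,2,0,0,3,0,0,3,0 for degrees 0…10.
[z¹⁰] = 1·0 + 1·3 + 1·3 = 6.

6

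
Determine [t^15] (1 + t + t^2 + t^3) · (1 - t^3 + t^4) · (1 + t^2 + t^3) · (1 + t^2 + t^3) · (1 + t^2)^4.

22

(1 + t + t^2 + t^3) has coefficients 1,1,1,1 for degrees 0…3.
(1 - t^3 + t^4) has coefficients 1,0,0,-1,1,0,0,0,0,0,0,0,0,0,0,0 for degrees 0…15.
Multiplying by (1 + t^2 + t^3) gives running coefficients 1,0,1,0,1,-1,0,1,0,0,0,0,0,0,0,0 for degrees 0…15.
Multiplying by (1 + t^2 + t^3) gives running coefficients 1,0,2,1,2,0,1,1,-1,1,1,0,0,0,0,0 for degrees 0…15.
Finally multiplying by (1 + t^2)^4, the product of all factors after the first has coefficients 1,0,6,1,16,4,25,7,24,9,13,11,4,10,3,5 for degrees 0…15.
[t^15] = 1·5 + 1·3 + 1·10 + 1·4 = 22.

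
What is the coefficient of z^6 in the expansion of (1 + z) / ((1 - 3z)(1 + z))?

Partial fractions give a closed form: a_n = (1)·3^n.
At n = 6: a_6 = 729.

729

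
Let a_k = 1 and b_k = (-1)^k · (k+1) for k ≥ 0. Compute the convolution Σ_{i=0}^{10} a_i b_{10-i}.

Write out a_i and b_{10-i} for i = 0,…,10 and sum the products.
Σ = 1·11 + 1·(-10) + 1·9 + 1·(-8) + 1·7 + 1·(-6) + 1·5 + 1·(-4) + 1·3 + 1·(-2) + 1·1 = 6.

6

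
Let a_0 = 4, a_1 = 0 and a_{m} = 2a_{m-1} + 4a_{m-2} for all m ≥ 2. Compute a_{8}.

13312

The ordinary generating function has denominator 1 - 2y - 4y^2.
Iterating the recurrence: a_0,…,a_{8} = 4, 0, 16, 32, 128, 384, 1280, 4096, 13312.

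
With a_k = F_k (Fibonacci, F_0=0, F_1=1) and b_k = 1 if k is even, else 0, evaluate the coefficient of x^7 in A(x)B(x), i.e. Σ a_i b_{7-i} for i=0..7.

Write out a_i and b_{7-i} for i = 0,…,7 and sum the products.
Σ = 0·0 + 1·1 + 1·0 + 2·1 + 3·0 + 5·1 + 8·0 + 13·1 = 21.

21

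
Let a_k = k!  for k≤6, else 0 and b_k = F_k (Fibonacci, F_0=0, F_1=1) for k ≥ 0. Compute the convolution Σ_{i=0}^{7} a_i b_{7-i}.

937

Write out a_i and b_{7-i} for i = 0,…,7 and sum the products.
Σ = 1·13 + 1·8 + 2·5 + 6·3 + 24·2 + 120·1 + 720·1 + 0·0 = 937.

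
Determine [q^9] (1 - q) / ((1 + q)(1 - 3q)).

The denominator gives the recurrence a_n = 2a_(n−1) + 3a_(n−2) for n ≥ 2; the numerator fixes a_0 = 1, a_1 = 1.
Iterating: 1, 1, 5, 13, 41, 121, 365, 1093, 3281, 9841, so a_9 = 9841.

9841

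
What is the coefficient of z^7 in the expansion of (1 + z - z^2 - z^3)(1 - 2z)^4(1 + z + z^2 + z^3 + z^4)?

(1 + z - z^2 - z^3) has coefficients 1,1,-1,-1 for degrees 0…3.
(1 - 2z)^4 has coefficients 1,-8,24,-32,16,0,0,0 for degrees 0…7.
Finally multiplying by (1 + z + z^2 + z^3 + z^4), the product of all factors after the first has coefficients 1,-7,17,-15,1,0,8,-16 for degrees 0…7.
[z^7] = 1·(-16) + 1·8 − 1·0 − 1·1 = -9.

-9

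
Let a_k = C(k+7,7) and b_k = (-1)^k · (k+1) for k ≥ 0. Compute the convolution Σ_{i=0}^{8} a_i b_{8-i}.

Write out a_i and b_{8-i} for i = 0,…,8 and sum the products.
Σ = 1·9 + 8·(-8) + 36·7 + 120·(-6) + 330·5 + 792·(-4) + 1716·3 + 3432·(-2) + 6435·1 = 2678.

2678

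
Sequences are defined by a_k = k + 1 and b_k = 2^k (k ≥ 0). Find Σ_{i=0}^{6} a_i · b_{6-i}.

247

This is [x^6] in the product of the two ordinary generating functions.
Σ = 1·64 + 2·32 + 3·16 + 4·8 + 5·4 + 6·2 + 7·1 = 247.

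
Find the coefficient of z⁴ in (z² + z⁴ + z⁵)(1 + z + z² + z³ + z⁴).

(z² + z⁴ + z⁵) has coefficients 0,0,1,0,1 for degrees 0…4.
(1 + z + z² + z³ + z⁴) has coefficients 1,1,1,1,1 for degrees 0…4.
[z⁴] = 1·1 + 1·1 = 2.

2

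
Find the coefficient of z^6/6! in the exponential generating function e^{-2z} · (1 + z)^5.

64

The EGF product rule gives c_6 = Σ_{k_1+k_2=6} C(6; k_1,k_2) · ∏ g_i(k_i), where e^{-2z} gives (-2)^k; (1+z)^5 gives the falling factorial (5)_k.
g_1(k) for k = 0…6: 1, -2, 4, -8, 16, -32, 64.
g_2(k) for k = 0…6: 1, 5, 20, 60, 120, 120, 0.
c_6 = Σ_k C(6,k)·g_1(k)·g_2(6−k) = 6·(-2)·120 + 15·4·120 + 20·(-8)·60 + 15·16·20 + 6·(-32)·5 + 1·64·1 = −1440 + 7200 − 9600 + 4800 − 960 + 64 = 64.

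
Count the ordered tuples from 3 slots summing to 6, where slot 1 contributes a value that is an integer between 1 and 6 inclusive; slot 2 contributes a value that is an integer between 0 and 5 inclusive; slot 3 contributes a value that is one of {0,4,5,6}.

The generating function for the choices is (q + q^2 + q^3 + q^4 + q^5 + q^6)·(1 + q + q^2 + q^3 + q^4 + q^5)·(1 + q^4 + q^5 + q^6); the count is [q^6].
(q + q^2 + q^3 + q^4 + q^5 + q^6) has coefficients 0,1,1,1,1,1,1 for degrees 0…6.
(1 + q + q^2 + q^3 + q^4 + q^5) has coefficients 1,1,1,1,1,1,0 for degrees 0…6.
Finally multiplying by (1 + q^4 + q^5 + q^6), the product of all factors after the first has coefficients 1,1,1,1,2,3,3 for degrees 0…6.
[q^6] = 1·3 + 1·2 + 1·1 + 1·1 + 1·1 + 1·1 = 9.

9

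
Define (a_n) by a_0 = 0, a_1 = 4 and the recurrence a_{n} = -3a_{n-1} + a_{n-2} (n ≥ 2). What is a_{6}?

The ordinary generating function has denominator 1 + 3y - y^2.
Iterating the recurrence: a_0,…,a_{6} = 0, 4, -12, 40, -132, 436, -1440.

-1440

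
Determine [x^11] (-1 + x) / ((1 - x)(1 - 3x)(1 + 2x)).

-105469

The denominator gives the recurrence a_n = 2a_(n−1) + 5a_(n−2) − 6a_(n−3) for n ≥ 3; the numerator fixes a_0 = -1, a_1 = -1, a_2 = -7.
Iterating: -1, -1, -7, -13, -55, -133, -463, -1261, -4039, -11605, -35839, -105469, so a_11 = -105469.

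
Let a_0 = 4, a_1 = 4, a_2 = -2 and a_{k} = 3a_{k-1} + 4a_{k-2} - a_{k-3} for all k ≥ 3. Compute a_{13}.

The ordinary generating function has denominator 1 - 3z - 4z^2 + z^3.
Iterating the recurrence: a_0,…,a_{13} = 4, 4, -2, 6, 6, 44, 150, 620, 2416, 9578, 37778, 149230, 589224, 2326814.

2326814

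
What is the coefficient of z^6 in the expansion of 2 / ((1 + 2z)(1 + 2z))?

896

The denominator gives the recurrence a_n = −4a_(n−1) − 4a_(n−2) for n ≥ 2; the numerator fixes a_0 = 2, a_1 = -8.
Iterating: 2, -8, 24, -64, 160, -384, 896, so a_6 = 896.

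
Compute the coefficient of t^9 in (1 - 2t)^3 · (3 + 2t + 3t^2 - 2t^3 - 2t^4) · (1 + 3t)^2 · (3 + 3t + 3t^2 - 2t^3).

(1 - 2t)^3 has coefficients 1,-6,12,-8 for degrees 0…3.
(3 + 2t + 3t^2 - 2t^3 - 2t^4) has coefficients 3,2,3,-2,-2,0,0,0,0,0 for degrees 0…9.
Multiplying by (1 + 3t)^2 gives running coefficients 3,20,42,34,13,-30,-18,0,0,0 for degrees 0…9.
Finally multiplying by (3 + 3t + 3t^2 - 2t^3), the product of all factors after the first has coefficients 9,69,195,282,227,-33,-173,-170,6,36 for degrees 0…9.
[t^9] = 1·36 − 6·6 + 12·(-170) − 8·(-173) = -656.

-656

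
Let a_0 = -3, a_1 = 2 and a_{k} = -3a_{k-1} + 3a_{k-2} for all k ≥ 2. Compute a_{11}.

The ordinary generating function has denominator 1 + 3x - 3x^2.
Iterating the recurrence: a_0,…,a_{11} = -3, 2, -15, 51, -198, 747, -2835, 10746, -40743, 154467, -585630, 2220291.

2220291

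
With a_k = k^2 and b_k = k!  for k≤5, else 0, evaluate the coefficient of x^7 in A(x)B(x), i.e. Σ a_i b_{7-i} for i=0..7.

927

The convolution is the x^7 coefficient of A(x)B(x).
Σ = 0·0 + 1·0 + 4·120 + 9·24 + 16·6 + 25·2 + 36·1 + 49·1 = 927.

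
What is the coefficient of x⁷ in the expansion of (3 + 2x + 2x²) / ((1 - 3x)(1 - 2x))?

24363

The denominator gives the recurrence a_n = 5a_(n−1) − 6a_(n−2) for n ≥ 3; the numerator fixes a_0 = 3, a_1 = 17, a_2 = 69.
Iterating: 3, 17, 69, 243, 801, 2547, 7929, 24363, so a_7 = 24363.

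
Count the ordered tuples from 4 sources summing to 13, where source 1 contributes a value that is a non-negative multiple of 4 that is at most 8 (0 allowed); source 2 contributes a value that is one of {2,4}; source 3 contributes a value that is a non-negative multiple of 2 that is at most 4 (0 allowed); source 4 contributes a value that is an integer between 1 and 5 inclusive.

The generating function for the choices is (1 + z^4 + z^8)·(z^2 + z^4)·(1 + z^2 + z^4)·(z + z^2 + z^3 + z^4 + z^5); the count is [z^13].
(1 + z^4 + z^8) has coefficients 1,0,0,0,1,0,0,0,1 for degrees 0…8.
(z^2 + z^4) has coefficients 0,0,1,0,1,0,0,0,0,0,0,0,0,0 for degrees 0…13.
Multiplying by (1 + z^2 + z^4) gives running coefficients 0,0,1,0,2,0,2,0,1,0,0,0,0,0 for degrees 0…13.
Finally multiplying by (z + z^2 + z^3 + z^4 + z^5), the product of all factors after the first has coefficients 0,0,0,1,1,3,3,5,4,5,3,3,1,1 for degrees 0…13.
[z^13] = 1·1 + 1·5 + 1·3 = 9.

9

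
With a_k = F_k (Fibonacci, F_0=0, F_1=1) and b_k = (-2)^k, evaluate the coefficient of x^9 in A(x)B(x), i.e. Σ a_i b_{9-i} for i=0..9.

Write out a_i and b_{9-i} for i = 0,…,9 and sum the products.
Σ = 0·(-512) + 1·256 + 1·(-128) + 2·64 + 3·(-32) + 5·16 + 8·(-8) + 13·4 + 21·(-2) + 34·1 = 220.

220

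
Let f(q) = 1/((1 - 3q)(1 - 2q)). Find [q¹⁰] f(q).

175099

The denominator gives the recurrence a_n = 5a_(n−1) − 6a_(n−2) for n ≥ 2; the numerator fixes a_0 = 1, a_1 = 5.
Iterating: 1, 5, 19, 65, 211, 665, 2059, 6305, 19171, 58025, 175099, so a_10 = 175099.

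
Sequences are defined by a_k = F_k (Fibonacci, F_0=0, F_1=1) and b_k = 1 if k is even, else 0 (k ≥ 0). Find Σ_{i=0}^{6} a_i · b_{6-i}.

12

This is [x^6] in the product of the two ordinary generating functions.
Σ = 0·1 + 1·0 + 1·1 + 2·0 + 3·1 + 5·0 + 8·1 = 12.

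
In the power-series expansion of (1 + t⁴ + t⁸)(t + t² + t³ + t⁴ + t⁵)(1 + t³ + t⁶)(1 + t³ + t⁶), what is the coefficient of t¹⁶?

(1 + t⁴ + t⁸) has coefficients 1,0,0,0,1,0,0,0,1 for degrees 0…8.
(t + t² + t³ + t⁴ + t⁵) has coefficients 0,1,1,1,1,1,0,0,0,0,0,0,0,0,0,0,0 for degrees 0…16.
Multiplying by (1 + t³ + t⁶) gives running coefficients 0,1,1,1,2,2,1,2,2,1,1,1,0,0,0,0,0 for degrees 0…16.
Finally multiplying by (1 + t³ + t⁶), the product of all factors after the first has coefficients 0,1,1,1,3,3,2,5,5,3,5,5,2,3,3,1,1 for degrees 0…16.
[t¹⁶] = 1·1 + 1·2 + 1·5 = 8.

8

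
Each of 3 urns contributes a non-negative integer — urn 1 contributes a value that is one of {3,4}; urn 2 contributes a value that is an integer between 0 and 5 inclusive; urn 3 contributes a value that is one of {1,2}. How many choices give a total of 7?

4

The generating function for the choices is (x³ + x⁴)·(1 + x + x² + x³ + x⁴ + x⁵)·(x + x²); the count is [x⁷].
(x³ + x⁴) has coefficients 0,0,0,1,1 for degrees 0…4.
(1 + x + x² + x³ + x⁴ + x⁵) has coefficients 1,1,1,1,1,1,0,0 for degrees 0…7.
Finally multiplying by (x + x²), the product of all factors after the first has coefficients 0,1,2,2,2,2,2,1 for degrees 0…7.
[x⁷] = 1·2 + 1·2 = 4.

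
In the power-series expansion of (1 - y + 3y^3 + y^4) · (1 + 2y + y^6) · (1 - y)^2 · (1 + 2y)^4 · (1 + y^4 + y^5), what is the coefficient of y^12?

-301

(1 - y + 3y^3 + y^4) has coefficients 1,-1,0,3,1 for degrees 0…4.
(1 + 2y + y^6) has coefficients 1,2,0,0,0,0,1,0,0,0,0,0,0 for degrees 0…12.
Multiplying by (1 - y)^2 gives running coefficients 1,0,-3,2,0,0,1,-2,1,0,0,0,0 for degrees 0…12.
Multiplying by (1 + 2y)^4 gives running coefficients 1,8,21,10,-40,-48,17,38,9,-8,-24,0,16 for degrees 0…12.
Finally multiplying by (1 + y^4 + y^5), the product of all factors after the first has coefficients 1,8,21,10,-39,-39,46,69,-21,-96,-55,55,63 for degrees 0…12.
[y^12] = 1·63 − 1·55 + 3·(-96) + 1·(-21) = -301.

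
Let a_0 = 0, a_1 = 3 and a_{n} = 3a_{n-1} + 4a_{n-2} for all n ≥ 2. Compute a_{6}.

2457

The ordinary generating function has denominator 1 - 3x - 4x^2.
Iterating the recurrence: a_0,…,a_{6} = 0, 3, 9, 39, 153, 615, 2457.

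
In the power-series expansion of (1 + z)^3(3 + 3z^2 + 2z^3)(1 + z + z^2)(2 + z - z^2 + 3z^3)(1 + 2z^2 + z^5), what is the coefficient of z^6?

(1 + z)^3 has coefficients 1,3,3,1 for degrees 0…3.
(3 + 3z^2 + 2z^3) has coefficients 3,0,3,2,0,0,0 for degrees 0…6.
Multiplying by (1 + z + z^2) gives running coefficients 3,3,6,5,5,2,0 for degrees 0…6.
Multiplying by (2 + z - z^2 + 3z^3) gives running coefficients 6,9,12,22,18,22,12 for degrees 0…6.
Finally multiplying by (1 + 2z^2 + z^5), the product of all factors after the first has coefficients 6,9,24,40,42,72,57 for degrees 0…6.
[z^6] = 1·57 + 3·72 + 3·42 + 1·40 = 439.

439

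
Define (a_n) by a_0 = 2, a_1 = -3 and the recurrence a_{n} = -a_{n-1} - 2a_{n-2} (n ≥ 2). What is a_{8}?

-37

The ordinary generating function has denominator 1 + y + 2y^2.
Iterating the recurrence: a_0,…,a_{8} = 2, -3, -1, 7, -5, -9, 19, -1, -37.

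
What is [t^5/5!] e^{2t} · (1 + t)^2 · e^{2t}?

The EGF product rule gives c_5 = Σ_{k_1+k_2+k_3=5} C(5; k_1,k_2,k_3) · ∏ g_i(k_i), where e^{2t} gives (2)^k; (1+t)^2 gives the falling factorial (2)_k; e^{2t} gives (2)^k.
g_1(k) for k = 0…5: 1, 2, 4, 8, 16, 32.
g_2(k) for k = 0…5: 1, 2, 2, 0, 0, 0.
g_3(k) for k = 0…5: 1, 2, 4, 8, 16, 32.
First combine the last two factors: h(k) = Σ_j C(k,j)·g_2(j)·g_3(k−j) for k = 0…5: 1, 4, 14, 44, 128, 352.
c_5 = Σ_k C(5,k)·g_1(k)·h(5−k) = 1·1·352 + 5·2·128 + 10·4·44 + 10·8·14 + 5·16·4 + 1·32·1 = 352 + 1280 + 1760 + 1120 + 320 + 32 = 4864.

4864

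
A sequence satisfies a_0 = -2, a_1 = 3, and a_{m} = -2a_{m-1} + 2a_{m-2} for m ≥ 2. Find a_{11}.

The ordinary generating function has denominator 1 + 2z - 2z^2.
Iterating the recurrence: a_0,…,a_{11} = -2, 3, -10, 26, -72, 196, -536, 1464, -4000, 10928, -29856, 81568.

81568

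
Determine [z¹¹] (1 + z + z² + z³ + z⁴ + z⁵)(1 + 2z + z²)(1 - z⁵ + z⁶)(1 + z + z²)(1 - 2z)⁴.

33

(1 + z + z² + z³ + z⁴ + z⁵) has coefficients 1,1,1,1,1,1 for degrees 0…5.
(1 + 2z + z²) has coefficients 1,2,1,0,0,0,0,0,0,0,0,0 for degrees 0…11.
Multiplying by (1 - z⁵ + z⁶) gives running coefficients 1,2,1,0,0,-1,-1,1,1,0,0,0 for degrees 0…11.
Multiplying by (1 + z + z²) gives running coefficients 1,3,4,3,1,-1,-2,-1,1,2,1,0 for degrees 0…11.
Finally multiplying by (1 - 2z)⁴, the product of all factors after the first has coefficients 1,-5,4,11,-7,-17,-2,7,9,18,9,-8 for degrees 0…11.
[z¹¹] = 1·(-8) + 1·9 + 1·18 + 1·9 + 1·7 + 1·(-2) = 33.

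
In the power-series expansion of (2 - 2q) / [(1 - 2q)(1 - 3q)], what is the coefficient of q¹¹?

704492

Partial fractions give a closed form: a_n = (-2)·2^n + (4)·3^n.
At n = 11: a_11 = 704492.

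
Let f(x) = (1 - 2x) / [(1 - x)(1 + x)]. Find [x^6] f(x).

The denominator gives the recurrence a_n = a_(n−2) for n ≥ 3; the numerator fixes a_0 = 1, a_1 = -2, a_2 = 1.
Iterating: 1, -2, 1, -2, 1, -2, 1, so a_6 = 1.

1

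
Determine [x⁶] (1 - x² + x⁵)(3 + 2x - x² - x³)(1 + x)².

(1 - x² + x⁵) has coefficients 1,0,-1,0,0,1 for degrees 0…5.
(3 + 2x - x² - x³) has coefficients 3,2,-1,-1,0,0,0 for degrees 0…6.
Finally multiplying by (1 + x)², the product of all factors after the first has coefficients 3,8,6,-1,-3,-1,0 for degrees 0…6.
[x⁶] = 1·0 − 1·(-3) + 1·8 = 11.

11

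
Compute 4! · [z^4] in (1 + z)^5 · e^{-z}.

The EGF product rule gives c_4 = Σ_{k_1+k_2=4} C(4; k_1,k_2) · ∏ g_i(k_i), where (1+z)^5 gives the falling factorial (5)_k; e^{-z} gives (-1)^k.
g_1(k) for k = 0…4: 1, 5, 20, 60, 120.
g_2(k) for k = 0…4: 1, -1, 1, -1, 1.
c_4 = Σ_k C(4,k)·g_1(k)·g_2(4−k) = 1·1·1 + 4·5·(-1) + 6·20·1 + 4·60·(-1) + 1·120·1 = 1 − 20 + 120 − 240 + 120 = -19.

-19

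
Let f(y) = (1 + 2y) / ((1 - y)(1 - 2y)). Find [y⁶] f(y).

Partial fractions give a closed form: a_n = (-3)·1^n + (4)·2^n.
At n = 6: a_6 = 253.

253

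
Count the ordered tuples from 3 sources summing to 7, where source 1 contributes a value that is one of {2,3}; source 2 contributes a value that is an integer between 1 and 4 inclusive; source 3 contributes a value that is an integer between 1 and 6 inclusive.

The generating function for the choices is (q² + q³)·(q + q² + q³ + q⁴)·(q + q² + q³ + q⁴ + q⁵ + q⁶); the count is [q⁷].
(q² + q³) has coefficients 0,0,1,1 for degrees 0…3.
(q + q² + q³ + q⁴) has coefficients 0,1,1,1,1,0,0,0 for degrees 0…7.
Finally multiplying by (q + q² + q³ + q⁴ + q⁵ + q⁶), the product of all factors after the first has coefficients 0,0,1,2,3,4,4,4 for degrees 0…7.
[q⁷] = 1·4 + 1·3 = 7.

7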